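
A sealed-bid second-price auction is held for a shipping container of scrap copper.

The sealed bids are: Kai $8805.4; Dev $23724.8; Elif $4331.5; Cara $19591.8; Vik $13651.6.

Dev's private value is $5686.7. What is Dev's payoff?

Highest bid: Dev at $23724.8, so Dev wins.
Second-highest bid: Cara at $19591.8 — that is the price the winner pays.
Dev's payoff = value − price = $5686.7 − $19591.8 = −$13905.1.

−$13905.1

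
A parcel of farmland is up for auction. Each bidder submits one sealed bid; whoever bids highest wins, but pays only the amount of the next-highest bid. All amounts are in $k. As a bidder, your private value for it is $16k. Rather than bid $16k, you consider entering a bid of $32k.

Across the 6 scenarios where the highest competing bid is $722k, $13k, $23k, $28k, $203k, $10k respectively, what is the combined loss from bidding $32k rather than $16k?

The deviation costs you only when the competing bid falls strictly between $16k and $32k; elsewhere both bids give the same outcome.
$722k: outcomes coincide → loss $0k.
$13k: outcomes coincide → loss $0k.
$23k: truthful payoff $0k, deviation payoff −$7k → loss $7k.
$28k: truthful payoff $0k, deviation payoff −$12k → loss $12k.
$203k: outcomes coincide → loss $0k.
$10k: outcomes coincide → loss $0k.
Total loss = $7k + $12k = $19k.

$19k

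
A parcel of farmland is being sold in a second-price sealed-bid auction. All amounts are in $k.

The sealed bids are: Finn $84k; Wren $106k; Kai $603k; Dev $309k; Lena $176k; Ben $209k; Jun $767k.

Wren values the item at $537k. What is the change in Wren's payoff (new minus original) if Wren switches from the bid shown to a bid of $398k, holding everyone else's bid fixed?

$0k

The highest bid among the other bidders is $767k; Wren's bid doesn't change that.
Original bid $106k: Wren is not highest (top rival bid is $767k); payoff $0k.
Alternative bid $398k: Wren is not highest (top rival bid is $767k); payoff $0k.
Change in payoff = $0k − ($0k) = $0k.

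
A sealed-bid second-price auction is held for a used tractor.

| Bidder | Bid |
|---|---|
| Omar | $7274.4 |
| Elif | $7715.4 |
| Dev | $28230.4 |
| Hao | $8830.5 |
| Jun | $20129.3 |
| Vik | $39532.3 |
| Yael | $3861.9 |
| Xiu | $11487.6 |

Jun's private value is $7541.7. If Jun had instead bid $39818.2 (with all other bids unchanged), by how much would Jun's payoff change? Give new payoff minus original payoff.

The highest bid among the other bidders is $39532.3; Jun's bid doesn't change that.
Original bid $20129.3: Jun is not highest (top rival bid is $39532.3); payoff $0.
Alternative bid $39818.2: Jun is highest, pays the top rival bid $39532.3; payoff $7541.7 − $39532.3 = −$31990.6.
Change in payoff = −$31990.6 − ($0) = −$31990.6.

−$31990.6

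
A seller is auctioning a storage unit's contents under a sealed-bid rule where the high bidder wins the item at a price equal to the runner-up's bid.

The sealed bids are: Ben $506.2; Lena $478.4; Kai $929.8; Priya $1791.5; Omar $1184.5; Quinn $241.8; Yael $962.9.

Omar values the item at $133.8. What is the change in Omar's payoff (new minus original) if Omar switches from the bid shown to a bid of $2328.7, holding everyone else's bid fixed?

The highest bid among the other bidders is $1791.5; Omar's bid doesn't change that.
Original bid $1184.5: Omar is not highest (top rival bid is $1791.5); payoff $0.
Alternative bid $2328.7: Omar is highest, pays the top rival bid $1791.5; payoff $133.8 − $1791.5 = −$1657.7.
Change in payoff = −$1657.7 − ($0) = −$1657.7.

−$1657.7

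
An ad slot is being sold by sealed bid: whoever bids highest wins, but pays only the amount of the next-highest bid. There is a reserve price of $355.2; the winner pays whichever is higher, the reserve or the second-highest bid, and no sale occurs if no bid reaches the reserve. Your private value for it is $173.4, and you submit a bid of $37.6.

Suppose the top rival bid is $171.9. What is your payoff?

$0

Your bid $37.6 is below the highest competing bid $171.9, so you lose. Payoff $0.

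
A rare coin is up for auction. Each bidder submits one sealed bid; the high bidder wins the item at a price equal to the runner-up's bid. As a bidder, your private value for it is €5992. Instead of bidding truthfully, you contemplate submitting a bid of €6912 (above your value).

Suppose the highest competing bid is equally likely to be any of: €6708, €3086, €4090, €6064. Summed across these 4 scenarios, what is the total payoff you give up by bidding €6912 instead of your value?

The deviation costs you only when the competing bid falls strictly between €5992 and €6912; elsewhere both bids give the same outcome.
€6708: truthful payoff €0, deviation payoff −€716 → loss €716.
€3086: outcomes coincide → loss €0.
€4090: outcomes coincide → loss €0.
€6064: truthful payoff €0, deviation payoff −€72 → loss €72.
Total loss = €716 + €72 = €788.

€788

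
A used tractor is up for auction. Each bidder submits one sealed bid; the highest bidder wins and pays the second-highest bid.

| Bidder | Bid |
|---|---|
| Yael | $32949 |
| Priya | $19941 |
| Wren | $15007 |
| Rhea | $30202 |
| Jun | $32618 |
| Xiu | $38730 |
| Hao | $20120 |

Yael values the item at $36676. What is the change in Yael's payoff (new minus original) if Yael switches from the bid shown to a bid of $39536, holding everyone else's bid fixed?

The highest bid among the other bidders is $38730; Yael's bid doesn't change that.
Original bid $32949: Yael is not highest (top rival bid is $38730); payoff $0.
Alternative bid $39536: Yael is highest, pays the top rival bid $38730; payoff $36676 − $38730 = −$2054.
Change in payoff = −$2054 − ($0) = −$2054.

−$2054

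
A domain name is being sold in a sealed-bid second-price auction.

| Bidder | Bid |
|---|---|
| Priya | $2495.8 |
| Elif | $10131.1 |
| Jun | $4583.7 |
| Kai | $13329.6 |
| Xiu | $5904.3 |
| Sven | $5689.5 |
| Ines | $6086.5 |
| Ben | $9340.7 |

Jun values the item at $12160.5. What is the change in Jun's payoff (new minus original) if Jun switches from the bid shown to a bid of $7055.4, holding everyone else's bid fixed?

The highest bid among the other bidders is $13329.6; Jun's bid doesn't change that.
Original bid $4583.7: Jun is not highest (top rival bid is $13329.6); payoff $0.
Alternative bid $7055.4: Jun is not highest (top rival bid is $13329.6); payoff $0.
Change in payoff = $0 − ($0) = $0.

$0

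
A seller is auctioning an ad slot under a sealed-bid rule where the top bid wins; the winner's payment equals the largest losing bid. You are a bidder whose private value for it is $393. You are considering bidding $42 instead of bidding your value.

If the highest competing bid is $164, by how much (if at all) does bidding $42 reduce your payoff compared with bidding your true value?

$229

Bidding your value $393: you win (since $393 > $164) and pay $164. Payoff $229.
Bidding $42: you lose. Payoff $0.
The competing bid $164 lies between your shaded bid and your value, so underbidding forfeits an item you could have won at a profitable price.
Loss from deviating = $229 − ($0) = $229.
In a second-price auction your bid sets only whether you win, not what you pay, so bidding your true value is weakly dominant.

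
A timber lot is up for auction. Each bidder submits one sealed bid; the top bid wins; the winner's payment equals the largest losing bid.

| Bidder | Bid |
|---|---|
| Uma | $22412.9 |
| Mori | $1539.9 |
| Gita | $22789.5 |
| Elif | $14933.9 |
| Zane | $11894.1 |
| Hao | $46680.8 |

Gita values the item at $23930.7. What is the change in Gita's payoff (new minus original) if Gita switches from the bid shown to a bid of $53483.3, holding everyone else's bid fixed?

The highest bid among the other bidders is $46680.8; Gita's bid doesn't change that.
Original bid $22789.5: Gita is not highest (top rival bid is $46680.8); payoff $0.
Alternative bid $53483.3: Gita is highest, pays the top rival bid $46680.8; payoff $23930.7 − $46680.8 = −$22750.1.
Change in payoff = −$22750.1 − ($0) = −$22750.1.

−$22750.1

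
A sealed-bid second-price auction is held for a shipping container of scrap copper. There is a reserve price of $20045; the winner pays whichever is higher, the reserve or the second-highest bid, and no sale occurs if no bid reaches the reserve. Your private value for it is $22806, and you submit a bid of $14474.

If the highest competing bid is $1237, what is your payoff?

$0

Your bid $14474 is the highest bid but falls below the reserve $20045, so the item goes unsold. Payoff $0.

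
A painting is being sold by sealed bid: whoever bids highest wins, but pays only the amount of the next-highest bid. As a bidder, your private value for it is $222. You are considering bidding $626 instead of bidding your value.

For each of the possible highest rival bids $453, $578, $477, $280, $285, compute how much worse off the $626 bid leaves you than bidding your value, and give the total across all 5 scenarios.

The deviation costs you only when the competing bid falls strictly between $222 and $626; elsewhere both bids give the same outcome.
$453: truthful payoff $0, deviation payoff −$231 → loss $231.
$578: truthful payoff $0, deviation payoff −$356 → loss $356.
$477: truthful payoff $0, deviation payoff −$255 → loss $255.
$280: truthful payoff $0, deviation payoff −$58 → loss $58.
$285: truthful payoff $0, deviation payoff −$63 → loss $63.
Total loss = $231 + $356 + $255 + $58 + $63 = $963.

$963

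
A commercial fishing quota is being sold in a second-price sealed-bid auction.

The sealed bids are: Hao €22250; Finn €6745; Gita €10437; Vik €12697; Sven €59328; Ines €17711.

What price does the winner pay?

€22250

Highest bid: Sven at €59328, so Sven wins.
Second-highest bid: Hao at €22250 — that is the price the winner pays.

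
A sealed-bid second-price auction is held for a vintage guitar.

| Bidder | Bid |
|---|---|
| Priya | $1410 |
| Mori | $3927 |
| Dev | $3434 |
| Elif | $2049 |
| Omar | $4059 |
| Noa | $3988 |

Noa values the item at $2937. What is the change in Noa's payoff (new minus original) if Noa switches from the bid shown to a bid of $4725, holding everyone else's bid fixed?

The highest bid among the other bidders is $4059; Noa's bid doesn't change that.
Original bid $3988: Noa is not highest (top rival bid is $4059); payoff $0.
Alternative bid $4725: Noa is highest, pays the top rival bid $4059; payoff $2937 − $4059 = −$1122.
Change in payoff = −$1122 − ($0) = −$1122.

−$1122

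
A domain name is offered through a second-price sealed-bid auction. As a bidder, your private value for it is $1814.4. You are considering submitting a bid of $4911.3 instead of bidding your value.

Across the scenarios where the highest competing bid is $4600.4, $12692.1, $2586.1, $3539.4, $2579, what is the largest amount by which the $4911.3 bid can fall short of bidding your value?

$2786

$4600.4: truthful gives $0, deviation gives −$2786 → loss $2786.
$12692.1: same outcome either way → loss $0.
$2586.1: truthful gives $0, deviation gives −$771.7 → loss $771.7.
$3539.4: truthful gives $0, deviation gives −$1725 → loss $1725.
$2579: truthful gives $0, deviation gives −$764.6 → loss $764.6.
Maximum loss: $2786.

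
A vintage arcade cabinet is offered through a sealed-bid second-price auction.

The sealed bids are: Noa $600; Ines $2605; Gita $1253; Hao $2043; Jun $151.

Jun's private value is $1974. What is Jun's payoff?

Highest bid: Ines at $2605, so Ines wins.
Second-highest bid: Hao at $2043 — that is the price the winner pays.
Jun did not win, so Jun pays nothing and receives nothing: payoff $0.

$0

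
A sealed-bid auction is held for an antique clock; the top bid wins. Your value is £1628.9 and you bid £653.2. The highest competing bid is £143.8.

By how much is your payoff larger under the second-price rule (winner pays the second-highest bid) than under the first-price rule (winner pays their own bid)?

£509.4

You have the highest bid, so you win under either rule.
Second-price: pay £143.8 → payoff £1485.1.
First-price: pay your own bid £653.2 → payoff £975.7.
Difference = £1485.1 − (£975.7) = £509.4.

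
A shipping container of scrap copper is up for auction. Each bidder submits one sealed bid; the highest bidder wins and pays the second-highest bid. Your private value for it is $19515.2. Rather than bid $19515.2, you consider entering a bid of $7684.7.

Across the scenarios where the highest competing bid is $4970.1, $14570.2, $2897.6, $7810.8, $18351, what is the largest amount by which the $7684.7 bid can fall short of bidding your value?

$4970.1: same outcome either way → loss $0.
$14570.2: truthful gives $4945, deviation gives $0 → loss $4945.
$2897.6: same outcome either way → loss $0.
$7810.8: truthful gives $11704.4, deviation gives $0 → loss $11704.4.
$18351: truthful gives $1164.2, deviation gives $0 → loss $1164.2.
Maximum loss: $11704.4.

$11704.4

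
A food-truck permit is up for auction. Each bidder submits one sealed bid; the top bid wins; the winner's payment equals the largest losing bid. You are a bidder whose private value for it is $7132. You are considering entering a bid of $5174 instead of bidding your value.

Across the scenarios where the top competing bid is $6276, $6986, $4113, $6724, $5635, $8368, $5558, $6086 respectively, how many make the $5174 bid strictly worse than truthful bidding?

The deviation hurts exactly when the highest competing bid lies strictly between $5174 and $7132 — underbidding then forfeits a profitable win.
$6276: inside the interval → strictly worse (loss $856).
$6986: inside the interval → strictly worse (loss $146).
$4113: below both → same outcome either way.
$6724: inside the interval → strictly worse (loss $408).
$5635: inside the interval → strictly worse (loss $1497).
$8368: above both → same outcome either way.
$5558: inside the interval → strictly worse (loss $1574).
$6086: inside the interval → strictly worse (loss $1046).
Count: 6.

6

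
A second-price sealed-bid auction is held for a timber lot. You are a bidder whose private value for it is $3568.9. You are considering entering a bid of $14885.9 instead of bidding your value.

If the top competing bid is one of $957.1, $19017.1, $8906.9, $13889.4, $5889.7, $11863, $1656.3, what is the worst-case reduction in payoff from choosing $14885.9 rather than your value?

$10320.5

$957.1: same outcome either way → loss $0.
$19017.1: same outcome either way → loss $0.
$8906.9: truthful gives $0, deviation gives −$5338 → loss $5338.
$13889.4: truthful gives $0, deviation gives −$10320.5 → loss $10320.5.
$5889.7: truthful gives $0, deviation gives −$2320.8 → loss $2320.8.
$11863: truthful gives $0, deviation gives −$8294.1 → loss $8294.1.
$1656.3: same outcome either way → loss $0.
Maximum loss: $10320.5.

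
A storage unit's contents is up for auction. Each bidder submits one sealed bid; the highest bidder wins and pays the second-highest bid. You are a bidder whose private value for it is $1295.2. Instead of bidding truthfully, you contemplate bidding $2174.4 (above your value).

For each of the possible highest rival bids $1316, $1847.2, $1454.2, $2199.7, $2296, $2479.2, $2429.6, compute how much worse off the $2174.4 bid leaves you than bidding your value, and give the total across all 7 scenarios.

The deviation costs you only when the competing bid falls strictly between $1295.2 and $2174.4; elsewhere both bids give the same outcome.
$1316: truthful payoff $0, deviation payoff −$20.8 → loss $20.8.
$1847.2: truthful payoff $0, deviation payoff −$552 → loss $552.
$1454.2: truthful payoff $0, deviation payoff −$159 → loss $159.
$2199.7: outcomes coincide → loss $0.
$2296: outcomes coincide → loss $0.
$2479.2: outcomes coincide → loss $0.
$2429.6: outcomes coincide → loss $0.
Total loss = $20.8 + $552 + $159 = $731.8.

$731.8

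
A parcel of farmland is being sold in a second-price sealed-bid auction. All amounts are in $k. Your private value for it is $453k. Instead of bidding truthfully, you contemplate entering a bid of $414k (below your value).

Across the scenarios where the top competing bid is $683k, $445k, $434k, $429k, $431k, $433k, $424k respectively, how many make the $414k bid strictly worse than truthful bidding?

The deviation hurts exactly when the highest competing bid lies strictly between $414k and $453k — underbidding then forfeits a profitable win.
$683k: above both → same outcome either way.
$445k: inside the interval → strictly worse (loss $8k).
$434k: inside the interval → strictly worse (loss $19k).
$429k: inside the interval → strictly worse (loss $24k).
$431k: inside the interval → strictly worse (loss $22k).
$433k: inside the interval → strictly worse (loss $20k).
$424k: inside the interval → strictly worse (loss $29k).
Count: 6.

6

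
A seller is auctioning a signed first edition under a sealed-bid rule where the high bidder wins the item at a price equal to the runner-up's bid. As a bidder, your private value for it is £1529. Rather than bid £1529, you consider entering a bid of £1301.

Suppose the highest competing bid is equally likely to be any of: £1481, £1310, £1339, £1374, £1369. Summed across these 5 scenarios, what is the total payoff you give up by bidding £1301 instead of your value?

£772

The deviation costs you only when the competing bid falls strictly between £1301 and £1529; elsewhere both bids give the same outcome.
£1481: truthful payoff £48, deviation payoff £0 → loss £48.
£1310: truthful payoff £219, deviation payoff £0 → loss £219.
£1339: truthful payoff £190, deviation payoff £0 → loss £190.
£1374: truthful payoff £155, deviation payoff £0 → loss £155.
£1369: truthful payoff £160, deviation payoff £0 → loss £160.
Total loss = £48 + £219 + £190 + £155 + £160 = £772.
Because the price is fixed by the runner-up's bid, deviating from your value can only change a good outcome into a bad one — never the reverse.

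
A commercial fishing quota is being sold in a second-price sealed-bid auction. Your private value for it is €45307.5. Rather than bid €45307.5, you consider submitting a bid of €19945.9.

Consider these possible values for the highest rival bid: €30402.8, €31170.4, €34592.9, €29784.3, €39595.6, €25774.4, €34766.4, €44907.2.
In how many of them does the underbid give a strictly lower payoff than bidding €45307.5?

The deviation hurts exactly when the highest competing bid lies strictly between €19945.9 and €45307.5 — underbidding then forfeits a profitable win.
€30402.8: inside the interval → strictly worse (loss €14904.7).
€31170.4: inside the interval → strictly worse (loss €14137.1).
€34592.9: inside the interval → strictly worse (loss €10714.6).
€29784.3: inside the interval → strictly worse (loss €15523.2).
€39595.6: inside the interval → strictly worse (loss €5711.9).
€25774.4: inside the interval → strictly worse (loss €19533.1).
€34766.4: inside the interval → strictly worse (loss €10541.1).
€44907.2: inside the interval → strictly worse (loss €400.3).
Count: 8.

8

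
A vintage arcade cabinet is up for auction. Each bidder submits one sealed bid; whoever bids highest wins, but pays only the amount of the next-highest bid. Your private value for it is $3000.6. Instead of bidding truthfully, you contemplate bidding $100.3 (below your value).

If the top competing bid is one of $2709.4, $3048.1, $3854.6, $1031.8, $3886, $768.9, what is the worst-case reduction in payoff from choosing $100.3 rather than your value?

$2231.7

$2709.4: truthful gives $291.2, deviation gives $0 → loss $291.2.
$3048.1: same outcome either way → loss $0.
$3854.6: same outcome either way → loss $0.
$1031.8: truthful gives $1968.8, deviation gives $0 → loss $1968.8.
$3886: same outcome either way → loss $0.
$768.9: truthful gives $2231.7, deviation gives $0 → loss $2231.7.
Maximum loss: $2231.7.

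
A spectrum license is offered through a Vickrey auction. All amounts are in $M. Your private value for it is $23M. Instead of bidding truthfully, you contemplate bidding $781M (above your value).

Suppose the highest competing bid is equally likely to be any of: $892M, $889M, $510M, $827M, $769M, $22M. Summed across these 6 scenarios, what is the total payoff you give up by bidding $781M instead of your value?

The deviation costs you only when the competing bid falls strictly between $23M and $781M; elsewhere both bids give the same outcome.
$892M: outcomes coincide → loss $0M.
$889M: outcomes coincide → loss $0M.
$510M: truthful payoff $0M, deviation payoff −$487M → loss $487M.
$827M: outcomes coincide → loss $0M.
$769M: truthful payoff $0M, deviation payoff −$746M → loss $746M.
$22M: outcomes coincide → loss $0M.
Total loss = $487M + $746M = $1233M.

$1233M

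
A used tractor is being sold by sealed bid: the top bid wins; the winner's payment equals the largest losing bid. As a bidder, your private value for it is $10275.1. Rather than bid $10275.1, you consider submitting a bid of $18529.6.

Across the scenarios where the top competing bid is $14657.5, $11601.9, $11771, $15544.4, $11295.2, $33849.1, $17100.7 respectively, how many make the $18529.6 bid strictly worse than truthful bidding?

6

The deviation hurts exactly when the highest competing bid lies strictly between $10275.1 and $18529.6 — overbidding then wins at a price above your value.
$14657.5: inside the interval → strictly worse (loss $4382.4).
$11601.9: inside the interval → strictly worse (loss $1326.8).
$11771: inside the interval → strictly worse (loss $1495.9).
$15544.4: inside the interval → strictly worse (loss $5269.3).
$11295.2: inside the interval → strictly worse (loss $1020.1).
$33849.1: above both → same outcome either way.
$17100.7: inside the interval → strictly worse (loss $6825.6).
Count: 6.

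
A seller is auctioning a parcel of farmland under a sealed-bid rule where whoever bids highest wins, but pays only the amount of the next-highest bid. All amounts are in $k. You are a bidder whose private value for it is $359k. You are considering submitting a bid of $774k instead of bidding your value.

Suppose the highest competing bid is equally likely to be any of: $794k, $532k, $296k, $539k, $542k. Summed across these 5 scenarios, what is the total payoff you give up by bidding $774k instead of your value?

The deviation costs you only when the competing bid falls strictly between $359k and $774k; elsewhere both bids give the same outcome.
$794k: outcomes coincide → loss $0k.
$532k: truthful payoff $0k, deviation payoff −$173k → loss $173k.
$296k: outcomes coincide → loss $0k.
$539k: truthful payoff $0k, deviation payoff −$180k → loss $180k.
$542k: truthful payoff $0k, deviation payoff −$183k → loss $183k.
Total loss = $173k + $180k + $183k = $536k.

$536k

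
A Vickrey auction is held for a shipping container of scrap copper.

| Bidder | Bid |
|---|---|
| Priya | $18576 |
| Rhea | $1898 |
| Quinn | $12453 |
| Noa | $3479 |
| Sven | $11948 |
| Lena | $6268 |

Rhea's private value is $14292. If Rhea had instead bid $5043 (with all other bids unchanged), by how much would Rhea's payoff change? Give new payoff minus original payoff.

$0

The highest bid among the other bidders is $18576; Rhea's bid doesn't change that.
Original bid $1898: Rhea is not highest (top rival bid is $18576); payoff $0.
Alternative bid $5043: Rhea is not highest (top rival bid is $18576); payoff $0.
Change in payoff = $0 − ($0) = $0.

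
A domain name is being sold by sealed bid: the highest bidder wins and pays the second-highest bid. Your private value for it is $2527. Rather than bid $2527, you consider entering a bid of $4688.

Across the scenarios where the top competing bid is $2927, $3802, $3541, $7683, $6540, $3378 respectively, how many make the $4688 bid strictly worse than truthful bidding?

4

The deviation hurts exactly when the highest competing bid lies strictly between $2527 and $4688 — overbidding then wins at a price above your value.
$2927: inside the interval → strictly worse (loss $400).
$3802: inside the interval → strictly worse (loss $1275).
$3541: inside the interval → strictly worse (loss $1014).
$7683: above both → same outcome either way.
$6540: above both → same outcome either way.
$3378: inside the interval → strictly worse (loss $851).
Count: 4.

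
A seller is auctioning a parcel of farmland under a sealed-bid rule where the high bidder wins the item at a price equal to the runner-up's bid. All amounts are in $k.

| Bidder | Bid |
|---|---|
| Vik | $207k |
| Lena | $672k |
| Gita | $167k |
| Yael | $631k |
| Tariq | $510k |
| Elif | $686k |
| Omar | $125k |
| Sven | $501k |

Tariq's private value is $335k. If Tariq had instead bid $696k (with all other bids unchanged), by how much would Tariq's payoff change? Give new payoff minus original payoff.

−$351k

The highest bid among the other bidders is $686k; Tariq's bid doesn't change that.
Original bid $510k: Tariq is not highest (top rival bid is $686k); payoff $0k.
Alternative bid $696k: Tariq is highest, pays the top rival bid $686k; payoff $335k − $686k = −$351k.
Change in payoff = −$351k − ($0k) = −$351k.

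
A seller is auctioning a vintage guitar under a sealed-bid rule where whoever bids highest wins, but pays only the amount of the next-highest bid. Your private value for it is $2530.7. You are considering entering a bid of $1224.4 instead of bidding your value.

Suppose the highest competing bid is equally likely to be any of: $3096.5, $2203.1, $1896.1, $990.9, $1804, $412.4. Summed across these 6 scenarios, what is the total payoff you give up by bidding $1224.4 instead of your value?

$1688.9

The deviation costs you only when the competing bid falls strictly between $1224.4 and $2530.7; elsewhere both bids give the same outcome.
$3096.5: outcomes coincide → loss $0.
$2203.1: truthful payoff $327.6, deviation payoff $0 → loss $327.6.
$1896.1: truthful payoff $634.6, deviation payoff $0 → loss $634.6.
$990.9: outcomes coincide → loss $0.
$1804: truthful payoff $726.7, deviation payoff $0 → loss $726.7.
$412.4: outcomes coincide → loss $0.
Total loss = $327.6 + $634.6 + $726.7 = $1688.9.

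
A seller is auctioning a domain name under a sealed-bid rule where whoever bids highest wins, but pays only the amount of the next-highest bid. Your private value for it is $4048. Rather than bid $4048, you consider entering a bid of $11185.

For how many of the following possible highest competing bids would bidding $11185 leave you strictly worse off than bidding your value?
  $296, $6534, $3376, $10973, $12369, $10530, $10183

The deviation hurts exactly when the highest competing bid lies strictly between $4048 and $11185 — overbidding then wins at a price above your value.
$296: below both → same outcome either way.
$6534: inside the interval → strictly worse (loss $2486).
$3376: below both → same outcome either way.
$10973: inside the interval → strictly worse (loss $6925).
$12369: above both → same outcome either way.
$10530: inside the interval → strictly worse (loss $6482).
$10183: inside the interval → strictly worse (loss $6135).
Count: 4.

4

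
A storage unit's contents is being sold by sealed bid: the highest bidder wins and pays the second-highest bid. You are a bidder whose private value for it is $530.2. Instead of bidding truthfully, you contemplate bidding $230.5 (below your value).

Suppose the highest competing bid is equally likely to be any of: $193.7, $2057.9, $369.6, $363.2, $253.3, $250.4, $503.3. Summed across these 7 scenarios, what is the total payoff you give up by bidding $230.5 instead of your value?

The deviation costs you only when the competing bid falls strictly between $230.5 and $530.2; elsewhere both bids give the same outcome.
$193.7: outcomes coincide → loss $0.
$2057.9: outcomes coincide → loss $0.
$369.6: truthful payoff $160.6, deviation payoff $0 → loss $160.6.
$363.2: truthful payoff $167, deviation payoff $0 → loss $167.
$253.3: truthful payoff $276.9, deviation payoff $0 → loss $276.9.
$250.4: truthful payoff $279.8, deviation payoff $0 → loss $279.8.
$503.3: truthful payoff $26.9, deviation payoff $0 → loss $26.9.
Total loss = $160.6 + $167 + $276.9 + $279.8 + $26.9 = $911.2.
Because the price is fixed by the runner-up's bid, deviating from your value can only change a good outcome into a bad one — never the reverse.

$911.2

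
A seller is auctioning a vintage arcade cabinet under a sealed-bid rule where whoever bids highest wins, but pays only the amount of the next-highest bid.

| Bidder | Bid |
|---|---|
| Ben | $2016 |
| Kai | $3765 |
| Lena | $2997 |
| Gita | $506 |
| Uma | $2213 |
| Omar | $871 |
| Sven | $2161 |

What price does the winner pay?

$2997

Highest bid: Kai at $3765, so Kai wins.
Second-highest bid: Lena at $2997 — that is the price the winner pays.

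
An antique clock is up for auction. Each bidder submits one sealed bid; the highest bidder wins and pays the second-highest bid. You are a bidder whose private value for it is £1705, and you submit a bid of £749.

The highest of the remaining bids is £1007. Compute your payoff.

Your bid £749 is below the highest competing bid £1007, so you lose.
A losing bidder pays nothing and receives nothing: payoff = £0.

£0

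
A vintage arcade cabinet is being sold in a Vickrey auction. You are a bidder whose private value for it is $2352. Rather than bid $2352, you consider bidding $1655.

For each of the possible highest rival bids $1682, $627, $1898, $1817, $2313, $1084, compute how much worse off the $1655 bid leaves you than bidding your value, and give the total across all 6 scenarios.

The deviation costs you only when the competing bid falls strictly between $1655 and $2352; elsewhere both bids give the same outcome.
$1682: truthful payoff $670, deviation payoff $0 → loss $670.
$627: outcomes coincide → loss $0.
$1898: truthful payoff $454, deviation payoff $0 → loss $454.
$1817: truthful payoff $535, deviation payoff $0 → loss $535.
$2313: truthful payoff $39, deviation payoff $0 → loss $39.
$1084: outcomes coincide → loss $0.
Total loss = $670 + $454 + $535 + $39 = $1698.

$1698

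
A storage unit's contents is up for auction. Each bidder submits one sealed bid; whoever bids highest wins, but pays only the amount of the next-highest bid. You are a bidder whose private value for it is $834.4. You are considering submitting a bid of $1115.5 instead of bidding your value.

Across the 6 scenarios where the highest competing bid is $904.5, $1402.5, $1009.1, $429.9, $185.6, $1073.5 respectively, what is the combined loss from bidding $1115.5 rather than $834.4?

The deviation costs you only when the competing bid falls strictly between $834.4 and $1115.5; elsewhere both bids give the same outcome.
$904.5: truthful payoff $0, deviation payoff −$70.1 → loss $70.1.
$1402.5: outcomes coincide → loss $0.
$1009.1: truthful payoff $0, deviation payoff −$174.7 → loss $174.7.
$429.9: outcomes coincide → loss $0.
$185.6: outcomes coincide → loss $0.
$1073.5: truthful payoff $0, deviation payoff −$239.1 → loss $239.1.
Total loss = $70.1 + $174.7 + $239.1 = $483.9.

$483.9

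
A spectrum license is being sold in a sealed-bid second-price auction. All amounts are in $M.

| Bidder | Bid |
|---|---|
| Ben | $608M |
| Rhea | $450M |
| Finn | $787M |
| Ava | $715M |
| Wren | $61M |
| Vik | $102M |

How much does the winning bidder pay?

$715M

Highest bid: Finn at $787M, so Finn wins.
Second-highest bid: Ava at $715M — that is the price the winner pays.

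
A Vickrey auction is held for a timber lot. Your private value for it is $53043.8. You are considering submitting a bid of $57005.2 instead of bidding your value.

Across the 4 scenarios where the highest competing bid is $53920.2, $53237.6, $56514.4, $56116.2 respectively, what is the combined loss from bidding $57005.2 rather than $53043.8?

The deviation costs you only when the competing bid falls strictly between $53043.8 and $57005.2; elsewhere both bids give the same outcome.
$53920.2: truthful payoff $0, deviation payoff −$876.4 → loss $876.4.
$53237.6: truthful payoff $0, deviation payoff −$193.8 → loss $193.8.
$56514.4: truthful payoff $0, deviation payoff −$3470.6 → loss $3470.6.
$56116.2: truthful payoff $0, deviation payoff −$3072.4 → loss $3072.4.
Total loss = $876.4 + $193.8 + $3470.6 + $3072.4 = $7613.2.

$7613.2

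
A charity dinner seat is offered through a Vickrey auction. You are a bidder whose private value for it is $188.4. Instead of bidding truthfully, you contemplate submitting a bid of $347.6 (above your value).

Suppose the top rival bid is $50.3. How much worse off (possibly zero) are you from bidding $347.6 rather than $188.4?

$0

Bidding your value $188.4: you win (since $188.4 > $50.3) and pay $50.3. Payoff $138.1.
Bidding $347.6: you win and pay $50.3. Payoff $188.4 − $50.3 = $138.1.
Difference = $138.1 − $138.1 = $0; both bids lead to the same outcome because the competing bid is below both your value and your alternative bid.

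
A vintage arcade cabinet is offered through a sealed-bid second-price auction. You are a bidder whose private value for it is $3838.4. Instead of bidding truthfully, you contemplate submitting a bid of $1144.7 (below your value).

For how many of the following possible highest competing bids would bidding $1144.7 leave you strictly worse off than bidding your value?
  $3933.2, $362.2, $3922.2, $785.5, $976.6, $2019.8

The deviation hurts exactly when the highest competing bid lies strictly between $1144.7 and $3838.4 — underbidding then forfeits a profitable win.
$3933.2: above both → same outcome either way.
$362.2: below both → same outcome either way.
$3922.2: above both → same outcome either way.
$785.5: below both → same outcome either way.
$976.6: below both → same outcome either way.
$2019.8: inside the interval → strictly worse (loss $1818.6).
Count: 1.

1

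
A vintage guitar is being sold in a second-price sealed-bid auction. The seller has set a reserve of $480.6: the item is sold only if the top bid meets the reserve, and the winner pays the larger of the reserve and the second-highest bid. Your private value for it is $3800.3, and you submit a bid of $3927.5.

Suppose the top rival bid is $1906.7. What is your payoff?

$1893.6

Your bid $3927.5 is the highest and exceeds the reserve.
Price = max(second-highest bid, reserve) = max($1906.7, $480.6) = $1906.7.
Payoff = $3800.3 − $1906.7 = $1893.6.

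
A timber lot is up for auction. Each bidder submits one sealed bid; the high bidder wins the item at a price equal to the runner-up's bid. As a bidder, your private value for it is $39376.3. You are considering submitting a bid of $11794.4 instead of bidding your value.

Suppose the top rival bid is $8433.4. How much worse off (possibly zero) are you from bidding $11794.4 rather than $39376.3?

Bidding your value $39376.3: you win (since $39376.3 > $8433.4) and pay $8433.4. Payoff $30942.9.
Bidding $11794.4: you win and pay $8433.4. Payoff $39376.3 − $8433.4 = $30942.9.
Difference = $30942.9 − $30942.9 = $0; both bids lead to the same outcome because the competing bid is below both your value and your alternative bid.
In a second-price auction your bid sets only whether you win, not what you pay, so bidding your true value is weakly dominant.

$0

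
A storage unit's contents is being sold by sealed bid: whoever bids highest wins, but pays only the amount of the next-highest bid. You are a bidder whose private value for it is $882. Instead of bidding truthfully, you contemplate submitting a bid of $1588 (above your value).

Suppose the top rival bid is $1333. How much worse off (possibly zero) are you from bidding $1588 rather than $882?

Bidding your value $882: you lose (since $882 < $1333). Payoff $0.
Bidding $1588: you win and pay $1333. Payoff $882 − $1333 = −$451.
The competing bid $1333 lies between your value and your inflated bid, so overbidding wins an item priced above your value.
Loss from deviating = $0 − (−$451) = $451.
Truthful bidding weakly dominates here: raising your bid can only win items priced above your value, and lowering it can only forfeit items priced below.

$451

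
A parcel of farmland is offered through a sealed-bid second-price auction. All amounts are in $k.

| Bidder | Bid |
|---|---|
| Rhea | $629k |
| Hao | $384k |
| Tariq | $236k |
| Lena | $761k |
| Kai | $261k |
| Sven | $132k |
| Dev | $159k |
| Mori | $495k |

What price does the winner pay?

Highest bid: Lena at $761k, so Lena wins.
Second-highest bid: Rhea at $629k — that is the price the winner pays.

$629k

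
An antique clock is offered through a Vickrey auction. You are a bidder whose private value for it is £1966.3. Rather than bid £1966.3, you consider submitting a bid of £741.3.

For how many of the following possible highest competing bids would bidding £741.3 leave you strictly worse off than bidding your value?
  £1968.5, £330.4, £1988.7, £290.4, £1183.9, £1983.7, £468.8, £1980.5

1

The deviation hurts exactly when the highest competing bid lies strictly between £741.3 and £1966.3 — underbidding then forfeits a profitable win.
£1968.5: above both → same outcome either way.
£330.4: below both → same outcome either way.
£1988.7: above both → same outcome either way.
£290.4: below both → same outcome either way.
£1183.9: inside the interval → strictly worse (loss £782.4).
£1983.7: above both → same outcome either way.
£468.8: below both → same outcome either way.
£1980.5: above both → same outcome either way.
Count: 1.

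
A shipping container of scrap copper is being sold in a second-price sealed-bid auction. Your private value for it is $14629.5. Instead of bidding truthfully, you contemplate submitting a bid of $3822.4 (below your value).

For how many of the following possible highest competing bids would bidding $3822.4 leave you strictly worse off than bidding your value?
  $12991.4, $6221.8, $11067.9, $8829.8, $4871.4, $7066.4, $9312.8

The deviation hurts exactly when the highest competing bid lies strictly between $3822.4 and $14629.5 — underbidding then forfeits a profitable win.
$12991.4: inside the interval → strictly worse (loss $1638.1).
$6221.8: inside the interval → strictly worse (loss $8407.7).
$11067.9: inside the interval → strictly worse (loss $3561.6).
$8829.8: inside the interval → strictly worse (loss $5799.7).
$4871.4: inside the interval → strictly worse (loss $9758.1).
$7066.4: inside the interval → strictly worse (loss $7563.1).
$9312.8: inside the interval → strictly worse (loss $5316.7).
Count: 7.

7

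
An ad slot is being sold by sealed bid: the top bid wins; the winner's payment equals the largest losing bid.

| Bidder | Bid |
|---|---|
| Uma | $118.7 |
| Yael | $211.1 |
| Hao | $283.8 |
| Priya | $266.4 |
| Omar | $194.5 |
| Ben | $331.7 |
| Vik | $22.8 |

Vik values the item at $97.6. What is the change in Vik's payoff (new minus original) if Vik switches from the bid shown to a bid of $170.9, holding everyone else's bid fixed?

The highest bid among the other bidders is $331.7; Vik's bid doesn't change that.
Original bid $22.8: Vik is not highest (top rival bid is $331.7); payoff $0.
Alternative bid $170.9: Vik is not highest (top rival bid is $331.7); payoff $0.
Change in payoff = $0 − ($0) = $0.

$0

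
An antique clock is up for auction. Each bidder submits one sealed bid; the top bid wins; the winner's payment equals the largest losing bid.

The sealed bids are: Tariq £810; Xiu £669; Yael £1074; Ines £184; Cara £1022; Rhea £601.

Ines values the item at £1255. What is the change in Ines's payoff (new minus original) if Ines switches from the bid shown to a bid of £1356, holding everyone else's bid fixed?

The highest bid among the other bidders is £1074; Ines's bid doesn't change that.
Original bid £184: Ines is not highest (top rival bid is £1074); payoff £0.
Alternative bid £1356: Ines is highest, pays the top rival bid £1074; payoff £1255 − £1074 = £181.
Change in payoff = £181 − (£0) = £181.

£181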